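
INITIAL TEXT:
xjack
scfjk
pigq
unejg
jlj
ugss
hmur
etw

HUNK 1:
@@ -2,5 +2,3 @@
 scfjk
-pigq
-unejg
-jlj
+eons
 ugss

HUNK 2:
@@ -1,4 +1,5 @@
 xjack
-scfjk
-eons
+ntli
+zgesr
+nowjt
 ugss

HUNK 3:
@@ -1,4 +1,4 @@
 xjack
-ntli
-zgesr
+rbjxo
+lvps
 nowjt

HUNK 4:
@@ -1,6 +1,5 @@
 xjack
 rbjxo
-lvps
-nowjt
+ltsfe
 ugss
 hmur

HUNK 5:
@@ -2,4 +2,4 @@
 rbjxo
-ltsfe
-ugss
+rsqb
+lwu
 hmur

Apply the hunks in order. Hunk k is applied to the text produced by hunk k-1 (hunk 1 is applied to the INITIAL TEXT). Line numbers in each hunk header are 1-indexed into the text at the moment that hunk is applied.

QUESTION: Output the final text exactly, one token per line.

Answer: xjack
rbjxo
rsqb
lwu
hmur
etw

Derivation:
Hunk 1: at line 2 remove [pigq,unejg,jlj] add [eons] -> 6 lines: xjack scfjk eons ugss hmur etw
Hunk 2: at line 1 remove [scfjk,eons] add [ntli,zgesr,nowjt] -> 7 lines: xjack ntli zgesr nowjt ugss hmur etw
Hunk 3: at line 1 remove [ntli,zgesr] add [rbjxo,lvps] -> 7 lines: xjack rbjxo lvps nowjt ugss hmur etw
Hunk 4: at line 1 remove [lvps,nowjt] add [ltsfe] -> 6 lines: xjack rbjxo ltsfe ugss hmur etw
Hunk 5: at line 2 remove [ltsfe,ugss] add [rsqb,lwu] -> 6 lines: xjack rbjxo rsqb lwu hmur etw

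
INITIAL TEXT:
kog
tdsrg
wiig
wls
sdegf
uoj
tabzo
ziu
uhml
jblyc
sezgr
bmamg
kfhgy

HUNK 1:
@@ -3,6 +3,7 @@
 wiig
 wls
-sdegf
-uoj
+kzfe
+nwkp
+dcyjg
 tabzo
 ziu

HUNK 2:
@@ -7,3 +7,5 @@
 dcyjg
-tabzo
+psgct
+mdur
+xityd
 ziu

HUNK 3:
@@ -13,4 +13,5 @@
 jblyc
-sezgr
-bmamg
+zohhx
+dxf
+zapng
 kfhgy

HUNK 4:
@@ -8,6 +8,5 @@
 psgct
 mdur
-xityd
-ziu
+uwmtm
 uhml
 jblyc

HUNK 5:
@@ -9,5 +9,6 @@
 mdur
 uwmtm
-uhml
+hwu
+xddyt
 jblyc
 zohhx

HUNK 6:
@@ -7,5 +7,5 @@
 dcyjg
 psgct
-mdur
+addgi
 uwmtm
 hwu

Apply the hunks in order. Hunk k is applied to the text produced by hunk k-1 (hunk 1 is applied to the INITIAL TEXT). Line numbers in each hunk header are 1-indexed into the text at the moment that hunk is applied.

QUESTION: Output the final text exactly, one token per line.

Answer: kog
tdsrg
wiig
wls
kzfe
nwkp
dcyjg
psgct
addgi
uwmtm
hwu
xddyt
jblyc
zohhx
dxf
zapng
kfhgy

Derivation:
Hunk 1: at line 3 remove [sdegf,uoj] add [kzfe,nwkp,dcyjg] -> 14 lines: kog tdsrg wiig wls kzfe nwkp dcyjg tabzo ziu uhml jblyc sezgr bmamg kfhgy
Hunk 2: at line 7 remove [tabzo] add [psgct,mdur,xityd] -> 16 lines: kog tdsrg wiig wls kzfe nwkp dcyjg psgct mdur xityd ziu uhml jblyc sezgr bmamg kfhgy
Hunk 3: at line 13 remove [sezgr,bmamg] add [zohhx,dxf,zapng] -> 17 lines: kog tdsrg wiig wls kzfe nwkp dcyjg psgct mdur xityd ziu uhml jblyc zohhx dxf zapng kfhgy
Hunk 4: at line 8 remove [xityd,ziu] add [uwmtm] -> 16 lines: kog tdsrg wiig wls kzfe nwkp dcyjg psgct mdur uwmtm uhml jblyc zohhx dxf zapng kfhgy
Hunk 5: at line 9 remove [uhml] add [hwu,xddyt] -> 17 lines: kog tdsrg wiig wls kzfe nwkp dcyjg psgct mdur uwmtm hwu xddyt jblyc zohhx dxf zapng kfhgy
Hunk 6: at line 7 remove [mdur] add [addgi] -> 17 lines: kog tdsrg wiig wls kzfe nwkp dcyjg psgct addgi uwmtm hwu xddyt jblyc zohhx dxf zapng kfhgy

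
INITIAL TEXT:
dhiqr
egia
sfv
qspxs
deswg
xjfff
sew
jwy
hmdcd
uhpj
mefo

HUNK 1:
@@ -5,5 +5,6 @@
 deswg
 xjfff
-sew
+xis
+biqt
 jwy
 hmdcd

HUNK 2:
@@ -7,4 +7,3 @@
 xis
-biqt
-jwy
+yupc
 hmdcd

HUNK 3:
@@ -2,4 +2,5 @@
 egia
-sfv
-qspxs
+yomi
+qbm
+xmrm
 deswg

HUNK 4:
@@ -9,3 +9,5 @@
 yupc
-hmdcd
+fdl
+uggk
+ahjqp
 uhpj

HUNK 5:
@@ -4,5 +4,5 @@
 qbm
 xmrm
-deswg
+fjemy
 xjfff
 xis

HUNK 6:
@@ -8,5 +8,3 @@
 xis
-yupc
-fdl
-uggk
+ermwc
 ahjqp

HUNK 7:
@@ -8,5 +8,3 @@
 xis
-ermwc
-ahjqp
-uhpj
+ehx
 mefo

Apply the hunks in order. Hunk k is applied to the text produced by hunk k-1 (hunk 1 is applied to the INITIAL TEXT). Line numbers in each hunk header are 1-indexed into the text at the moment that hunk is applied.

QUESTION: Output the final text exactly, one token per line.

Answer: dhiqr
egia
yomi
qbm
xmrm
fjemy
xjfff
xis
ehx
mefo

Derivation:
Hunk 1: at line 5 remove [sew] add [xis,biqt] -> 12 lines: dhiqr egia sfv qspxs deswg xjfff xis biqt jwy hmdcd uhpj mefo
Hunk 2: at line 7 remove [biqt,jwy] add [yupc] -> 11 lines: dhiqr egia sfv qspxs deswg xjfff xis yupc hmdcd uhpj mefo
Hunk 3: at line 2 remove [sfv,qspxs] add [yomi,qbm,xmrm] -> 12 lines: dhiqr egia yomi qbm xmrm deswg xjfff xis yupc hmdcd uhpj mefo
Hunk 4: at line 9 remove [hmdcd] add [fdl,uggk,ahjqp] -> 14 lines: dhiqr egia yomi qbm xmrm deswg xjfff xis yupc fdl uggk ahjqp uhpj mefo
Hunk 5: at line 4 remove [deswg] add [fjemy] -> 14 lines: dhiqr egia yomi qbm xmrm fjemy xjfff xis yupc fdl uggk ahjqp uhpj mefo
Hunk 6: at line 8 remove [yupc,fdl,uggk] add [ermwc] -> 12 lines: dhiqr egia yomi qbm xmrm fjemy xjfff xis ermwc ahjqp uhpj mefo
Hunk 7: at line 8 remove [ermwc,ahjqp,uhpj] add [ehx] -> 10 lines: dhiqr egia yomi qbm xmrm fjemy xjfff xis ehx mefo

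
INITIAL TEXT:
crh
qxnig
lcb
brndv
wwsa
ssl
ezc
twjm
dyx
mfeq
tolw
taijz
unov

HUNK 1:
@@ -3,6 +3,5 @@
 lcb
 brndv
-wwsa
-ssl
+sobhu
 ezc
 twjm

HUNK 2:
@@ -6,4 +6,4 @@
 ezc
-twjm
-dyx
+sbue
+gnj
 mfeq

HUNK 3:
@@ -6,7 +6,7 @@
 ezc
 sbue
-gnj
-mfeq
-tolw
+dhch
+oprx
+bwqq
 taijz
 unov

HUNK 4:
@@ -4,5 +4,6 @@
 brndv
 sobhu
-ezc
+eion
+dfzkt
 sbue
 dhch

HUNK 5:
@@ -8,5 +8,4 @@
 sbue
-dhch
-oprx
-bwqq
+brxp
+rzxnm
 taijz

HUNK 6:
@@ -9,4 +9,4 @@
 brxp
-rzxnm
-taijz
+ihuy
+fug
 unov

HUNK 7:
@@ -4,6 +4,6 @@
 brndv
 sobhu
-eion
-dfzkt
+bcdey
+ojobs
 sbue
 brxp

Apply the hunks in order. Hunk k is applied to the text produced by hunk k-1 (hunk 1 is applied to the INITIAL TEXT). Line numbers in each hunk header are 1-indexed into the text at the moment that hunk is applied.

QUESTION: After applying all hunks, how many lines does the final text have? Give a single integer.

Answer: 12

Derivation:
Hunk 1: at line 3 remove [wwsa,ssl] add [sobhu] -> 12 lines: crh qxnig lcb brndv sobhu ezc twjm dyx mfeq tolw taijz unov
Hunk 2: at line 6 remove [twjm,dyx] add [sbue,gnj] -> 12 lines: crh qxnig lcb brndv sobhu ezc sbue gnj mfeq tolw taijz unov
Hunk 3: at line 6 remove [gnj,mfeq,tolw] add [dhch,oprx,bwqq] -> 12 lines: crh qxnig lcb brndv sobhu ezc sbue dhch oprx bwqq taijz unov
Hunk 4: at line 4 remove [ezc] add [eion,dfzkt] -> 13 lines: crh qxnig lcb brndv sobhu eion dfzkt sbue dhch oprx bwqq taijz unov
Hunk 5: at line 8 remove [dhch,oprx,bwqq] add [brxp,rzxnm] -> 12 lines: crh qxnig lcb brndv sobhu eion dfzkt sbue brxp rzxnm taijz unov
Hunk 6: at line 9 remove [rzxnm,taijz] add [ihuy,fug] -> 12 lines: crh qxnig lcb brndv sobhu eion dfzkt sbue brxp ihuy fug unov
Hunk 7: at line 4 remove [eion,dfzkt] add [bcdey,ojobs] -> 12 lines: crh qxnig lcb brndv sobhu bcdey ojobs sbue brxp ihuy fug unov
Final line count: 12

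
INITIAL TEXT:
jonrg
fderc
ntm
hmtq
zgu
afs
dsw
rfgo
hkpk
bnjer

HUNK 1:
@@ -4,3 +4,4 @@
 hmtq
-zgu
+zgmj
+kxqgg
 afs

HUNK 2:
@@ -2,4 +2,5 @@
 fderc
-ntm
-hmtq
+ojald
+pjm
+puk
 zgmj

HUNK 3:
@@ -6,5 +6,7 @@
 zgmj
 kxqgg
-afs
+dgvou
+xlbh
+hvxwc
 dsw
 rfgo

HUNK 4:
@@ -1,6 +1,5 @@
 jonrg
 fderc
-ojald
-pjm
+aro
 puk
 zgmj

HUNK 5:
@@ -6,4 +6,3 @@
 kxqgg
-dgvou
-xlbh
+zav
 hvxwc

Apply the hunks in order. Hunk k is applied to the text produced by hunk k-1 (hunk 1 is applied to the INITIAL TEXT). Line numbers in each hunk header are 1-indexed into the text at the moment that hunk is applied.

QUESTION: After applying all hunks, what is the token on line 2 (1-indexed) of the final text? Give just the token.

Answer: fderc

Derivation:
Hunk 1: at line 4 remove [zgu] add [zgmj,kxqgg] -> 11 lines: jonrg fderc ntm hmtq zgmj kxqgg afs dsw rfgo hkpk bnjer
Hunk 2: at line 2 remove [ntm,hmtq] add [ojald,pjm,puk] -> 12 lines: jonrg fderc ojald pjm puk zgmj kxqgg afs dsw rfgo hkpk bnjer
Hunk 3: at line 6 remove [afs] add [dgvou,xlbh,hvxwc] -> 14 lines: jonrg fderc ojald pjm puk zgmj kxqgg dgvou xlbh hvxwc dsw rfgo hkpk bnjer
Hunk 4: at line 1 remove [ojald,pjm] add [aro] -> 13 lines: jonrg fderc aro puk zgmj kxqgg dgvou xlbh hvxwc dsw rfgo hkpk bnjer
Hunk 5: at line 6 remove [dgvou,xlbh] add [zav] -> 12 lines: jonrg fderc aro puk zgmj kxqgg zav hvxwc dsw rfgo hkpk bnjer
Final line 2: fderc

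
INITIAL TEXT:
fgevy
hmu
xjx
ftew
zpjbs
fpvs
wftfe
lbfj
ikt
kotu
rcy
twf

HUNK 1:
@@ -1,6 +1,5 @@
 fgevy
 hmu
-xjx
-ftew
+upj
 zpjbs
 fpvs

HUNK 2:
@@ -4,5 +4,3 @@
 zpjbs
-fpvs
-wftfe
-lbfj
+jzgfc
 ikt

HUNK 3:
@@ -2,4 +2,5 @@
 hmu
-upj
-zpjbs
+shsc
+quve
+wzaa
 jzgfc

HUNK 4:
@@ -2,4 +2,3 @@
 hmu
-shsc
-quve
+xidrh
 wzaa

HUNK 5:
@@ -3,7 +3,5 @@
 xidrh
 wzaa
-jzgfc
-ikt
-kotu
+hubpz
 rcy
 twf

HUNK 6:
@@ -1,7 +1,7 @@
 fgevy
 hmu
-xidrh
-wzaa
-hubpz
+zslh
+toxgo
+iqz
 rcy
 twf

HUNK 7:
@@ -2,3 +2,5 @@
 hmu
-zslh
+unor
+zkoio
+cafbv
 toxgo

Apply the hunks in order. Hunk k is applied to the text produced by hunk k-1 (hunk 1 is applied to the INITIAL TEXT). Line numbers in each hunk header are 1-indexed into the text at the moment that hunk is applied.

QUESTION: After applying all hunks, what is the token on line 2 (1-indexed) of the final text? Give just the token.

Answer: hmu

Derivation:
Hunk 1: at line 1 remove [xjx,ftew] add [upj] -> 11 lines: fgevy hmu upj zpjbs fpvs wftfe lbfj ikt kotu rcy twf
Hunk 2: at line 4 remove [fpvs,wftfe,lbfj] add [jzgfc] -> 9 lines: fgevy hmu upj zpjbs jzgfc ikt kotu rcy twf
Hunk 3: at line 2 remove [upj,zpjbs] add [shsc,quve,wzaa] -> 10 lines: fgevy hmu shsc quve wzaa jzgfc ikt kotu rcy twf
Hunk 4: at line 2 remove [shsc,quve] add [xidrh] -> 9 lines: fgevy hmu xidrh wzaa jzgfc ikt kotu rcy twf
Hunk 5: at line 3 remove [jzgfc,ikt,kotu] add [hubpz] -> 7 lines: fgevy hmu xidrh wzaa hubpz rcy twf
Hunk 6: at line 1 remove [xidrh,wzaa,hubpz] add [zslh,toxgo,iqz] -> 7 lines: fgevy hmu zslh toxgo iqz rcy twf
Hunk 7: at line 2 remove [zslh] add [unor,zkoio,cafbv] -> 9 lines: fgevy hmu unor zkoio cafbv toxgo iqz rcy twf
Final line 2: hmu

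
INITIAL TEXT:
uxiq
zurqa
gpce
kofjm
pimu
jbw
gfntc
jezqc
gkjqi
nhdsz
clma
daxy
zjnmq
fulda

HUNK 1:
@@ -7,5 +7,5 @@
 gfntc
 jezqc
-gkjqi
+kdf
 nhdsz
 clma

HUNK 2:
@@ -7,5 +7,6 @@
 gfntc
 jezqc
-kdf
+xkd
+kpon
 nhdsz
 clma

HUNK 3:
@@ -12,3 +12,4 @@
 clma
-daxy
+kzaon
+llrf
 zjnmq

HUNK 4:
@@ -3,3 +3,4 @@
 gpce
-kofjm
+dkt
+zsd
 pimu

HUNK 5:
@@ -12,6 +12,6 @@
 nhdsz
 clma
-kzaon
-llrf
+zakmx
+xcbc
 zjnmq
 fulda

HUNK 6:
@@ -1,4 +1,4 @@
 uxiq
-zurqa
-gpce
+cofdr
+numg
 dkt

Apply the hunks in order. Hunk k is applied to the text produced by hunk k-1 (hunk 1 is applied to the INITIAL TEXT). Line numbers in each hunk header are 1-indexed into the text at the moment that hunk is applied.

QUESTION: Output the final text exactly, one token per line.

Hunk 1: at line 7 remove [gkjqi] add [kdf] -> 14 lines: uxiq zurqa gpce kofjm pimu jbw gfntc jezqc kdf nhdsz clma daxy zjnmq fulda
Hunk 2: at line 7 remove [kdf] add [xkd,kpon] -> 15 lines: uxiq zurqa gpce kofjm pimu jbw gfntc jezqc xkd kpon nhdsz clma daxy zjnmq fulda
Hunk 3: at line 12 remove [daxy] add [kzaon,llrf] -> 16 lines: uxiq zurqa gpce kofjm pimu jbw gfntc jezqc xkd kpon nhdsz clma kzaon llrf zjnmq fulda
Hunk 4: at line 3 remove [kofjm] add [dkt,zsd] -> 17 lines: uxiq zurqa gpce dkt zsd pimu jbw gfntc jezqc xkd kpon nhdsz clma kzaon llrf zjnmq fulda
Hunk 5: at line 12 remove [kzaon,llrf] add [zakmx,xcbc] -> 17 lines: uxiq zurqa gpce dkt zsd pimu jbw gfntc jezqc xkd kpon nhdsz clma zakmx xcbc zjnmq fulda
Hunk 6: at line 1 remove [zurqa,gpce] add [cofdr,numg] -> 17 lines: uxiq cofdr numg dkt zsd pimu jbw gfntc jezqc xkd kpon nhdsz clma zakmx xcbc zjnmq fulda

Answer: uxiq
cofdr
numg
dkt
zsd
pimu
jbw
gfntc
jezqc
xkd
kpon
nhdsz
clma
zakmx
xcbc
zjnmq
fulda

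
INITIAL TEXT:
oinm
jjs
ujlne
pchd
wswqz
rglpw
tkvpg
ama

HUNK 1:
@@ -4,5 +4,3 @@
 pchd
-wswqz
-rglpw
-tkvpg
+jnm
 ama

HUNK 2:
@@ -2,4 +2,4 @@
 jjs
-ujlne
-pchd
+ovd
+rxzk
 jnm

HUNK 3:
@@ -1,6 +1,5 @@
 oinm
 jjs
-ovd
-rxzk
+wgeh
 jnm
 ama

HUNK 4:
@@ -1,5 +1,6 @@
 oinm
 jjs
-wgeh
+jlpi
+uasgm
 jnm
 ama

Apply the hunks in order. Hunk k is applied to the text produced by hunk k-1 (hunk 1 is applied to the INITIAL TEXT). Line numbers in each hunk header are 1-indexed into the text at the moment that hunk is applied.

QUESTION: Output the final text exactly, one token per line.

Hunk 1: at line 4 remove [wswqz,rglpw,tkvpg] add [jnm] -> 6 lines: oinm jjs ujlne pchd jnm ama
Hunk 2: at line 2 remove [ujlne,pchd] add [ovd,rxzk] -> 6 lines: oinm jjs ovd rxzk jnm ama
Hunk 3: at line 1 remove [ovd,rxzk] add [wgeh] -> 5 lines: oinm jjs wgeh jnm ama
Hunk 4: at line 1 remove [wgeh] add [jlpi,uasgm] -> 6 lines: oinm jjs jlpi uasgm jnm ama

Answer: oinm
jjs
jlpi
uasgm
jnm
ama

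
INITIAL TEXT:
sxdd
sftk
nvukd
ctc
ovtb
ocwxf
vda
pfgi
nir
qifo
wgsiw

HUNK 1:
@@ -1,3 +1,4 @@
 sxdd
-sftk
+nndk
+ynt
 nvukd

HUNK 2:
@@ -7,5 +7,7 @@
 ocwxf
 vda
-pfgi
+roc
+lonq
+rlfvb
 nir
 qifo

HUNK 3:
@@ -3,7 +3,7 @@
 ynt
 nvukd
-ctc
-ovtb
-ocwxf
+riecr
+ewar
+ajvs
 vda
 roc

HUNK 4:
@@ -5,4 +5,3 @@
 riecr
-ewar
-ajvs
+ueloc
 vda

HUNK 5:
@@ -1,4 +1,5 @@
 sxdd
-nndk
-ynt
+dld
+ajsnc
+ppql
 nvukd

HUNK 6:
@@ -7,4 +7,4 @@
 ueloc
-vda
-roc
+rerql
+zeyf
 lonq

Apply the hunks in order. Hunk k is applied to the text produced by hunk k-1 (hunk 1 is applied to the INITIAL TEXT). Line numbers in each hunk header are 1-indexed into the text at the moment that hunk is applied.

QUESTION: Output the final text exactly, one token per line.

Answer: sxdd
dld
ajsnc
ppql
nvukd
riecr
ueloc
rerql
zeyf
lonq
rlfvb
nir
qifo
wgsiw

Derivation:
Hunk 1: at line 1 remove [sftk] add [nndk,ynt] -> 12 lines: sxdd nndk ynt nvukd ctc ovtb ocwxf vda pfgi nir qifo wgsiw
Hunk 2: at line 7 remove [pfgi] add [roc,lonq,rlfvb] -> 14 lines: sxdd nndk ynt nvukd ctc ovtb ocwxf vda roc lonq rlfvb nir qifo wgsiw
Hunk 3: at line 3 remove [ctc,ovtb,ocwxf] add [riecr,ewar,ajvs] -> 14 lines: sxdd nndk ynt nvukd riecr ewar ajvs vda roc lonq rlfvb nir qifo wgsiw
Hunk 4: at line 5 remove [ewar,ajvs] add [ueloc] -> 13 lines: sxdd nndk ynt nvukd riecr ueloc vda roc lonq rlfvb nir qifo wgsiw
Hunk 5: at line 1 remove [nndk,ynt] add [dld,ajsnc,ppql] -> 14 lines: sxdd dld ajsnc ppql nvukd riecr ueloc vda roc lonq rlfvb nir qifo wgsiw
Hunk 6: at line 7 remove [vda,roc] add [rerql,zeyf] -> 14 lines: sxdd dld ajsnc ppql nvukd riecr ueloc rerql zeyf lonq rlfvb nir qifo wgsiw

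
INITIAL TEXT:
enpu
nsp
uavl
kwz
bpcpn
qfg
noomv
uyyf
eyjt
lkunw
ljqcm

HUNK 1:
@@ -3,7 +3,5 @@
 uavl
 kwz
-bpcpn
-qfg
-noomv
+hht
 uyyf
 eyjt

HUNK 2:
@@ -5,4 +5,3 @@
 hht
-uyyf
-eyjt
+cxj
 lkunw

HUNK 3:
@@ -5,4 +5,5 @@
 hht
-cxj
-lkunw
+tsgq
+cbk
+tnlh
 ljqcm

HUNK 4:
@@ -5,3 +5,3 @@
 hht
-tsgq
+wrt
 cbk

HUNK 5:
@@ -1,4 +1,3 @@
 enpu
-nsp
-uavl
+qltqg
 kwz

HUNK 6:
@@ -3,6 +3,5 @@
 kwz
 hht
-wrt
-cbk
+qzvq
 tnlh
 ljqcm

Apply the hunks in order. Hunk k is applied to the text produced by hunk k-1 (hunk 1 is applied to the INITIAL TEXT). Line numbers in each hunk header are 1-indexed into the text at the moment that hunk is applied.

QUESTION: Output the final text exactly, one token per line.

Answer: enpu
qltqg
kwz
hht
qzvq
tnlh
ljqcm

Derivation:
Hunk 1: at line 3 remove [bpcpn,qfg,noomv] add [hht] -> 9 lines: enpu nsp uavl kwz hht uyyf eyjt lkunw ljqcm
Hunk 2: at line 5 remove [uyyf,eyjt] add [cxj] -> 8 lines: enpu nsp uavl kwz hht cxj lkunw ljqcm
Hunk 3: at line 5 remove [cxj,lkunw] add [tsgq,cbk,tnlh] -> 9 lines: enpu nsp uavl kwz hht tsgq cbk tnlh ljqcm
Hunk 4: at line 5 remove [tsgq] add [wrt] -> 9 lines: enpu nsp uavl kwz hht wrt cbk tnlh ljqcm
Hunk 5: at line 1 remove [nsp,uavl] add [qltqg] -> 8 lines: enpu qltqg kwz hht wrt cbk tnlh ljqcm
Hunk 6: at line 3 remove [wrt,cbk] add [qzvq] -> 7 lines: enpu qltqg kwz hht qzvq tnlh ljqcm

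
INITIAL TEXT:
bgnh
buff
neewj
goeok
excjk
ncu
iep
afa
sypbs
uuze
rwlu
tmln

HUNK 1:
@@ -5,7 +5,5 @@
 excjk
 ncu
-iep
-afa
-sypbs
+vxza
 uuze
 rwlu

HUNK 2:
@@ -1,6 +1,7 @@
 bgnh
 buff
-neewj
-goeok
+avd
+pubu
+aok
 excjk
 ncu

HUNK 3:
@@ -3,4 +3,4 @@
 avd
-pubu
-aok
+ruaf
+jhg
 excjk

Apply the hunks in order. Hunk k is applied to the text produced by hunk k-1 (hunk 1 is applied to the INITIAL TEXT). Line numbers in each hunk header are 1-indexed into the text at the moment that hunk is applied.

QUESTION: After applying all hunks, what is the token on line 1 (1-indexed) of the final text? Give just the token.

Hunk 1: at line 5 remove [iep,afa,sypbs] add [vxza] -> 10 lines: bgnh buff neewj goeok excjk ncu vxza uuze rwlu tmln
Hunk 2: at line 1 remove [neewj,goeok] add [avd,pubu,aok] -> 11 lines: bgnh buff avd pubu aok excjk ncu vxza uuze rwlu tmln
Hunk 3: at line 3 remove [pubu,aok] add [ruaf,jhg] -> 11 lines: bgnh buff avd ruaf jhg excjk ncu vxza uuze rwlu tmln
Final line 1: bgnh

Answer: bgnh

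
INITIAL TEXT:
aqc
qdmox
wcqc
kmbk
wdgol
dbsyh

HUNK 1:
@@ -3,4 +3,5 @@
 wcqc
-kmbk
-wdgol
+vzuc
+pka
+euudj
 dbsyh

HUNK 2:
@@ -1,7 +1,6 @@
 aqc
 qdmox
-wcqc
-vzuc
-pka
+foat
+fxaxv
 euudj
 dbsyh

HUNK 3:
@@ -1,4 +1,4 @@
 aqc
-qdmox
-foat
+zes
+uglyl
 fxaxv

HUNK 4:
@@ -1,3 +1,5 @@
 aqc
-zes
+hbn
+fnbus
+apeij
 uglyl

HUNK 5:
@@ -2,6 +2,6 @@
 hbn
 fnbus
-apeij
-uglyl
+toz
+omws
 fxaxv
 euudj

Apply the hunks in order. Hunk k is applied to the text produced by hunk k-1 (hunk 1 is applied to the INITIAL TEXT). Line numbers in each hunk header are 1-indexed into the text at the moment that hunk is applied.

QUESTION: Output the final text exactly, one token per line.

Hunk 1: at line 3 remove [kmbk,wdgol] add [vzuc,pka,euudj] -> 7 lines: aqc qdmox wcqc vzuc pka euudj dbsyh
Hunk 2: at line 1 remove [wcqc,vzuc,pka] add [foat,fxaxv] -> 6 lines: aqc qdmox foat fxaxv euudj dbsyh
Hunk 3: at line 1 remove [qdmox,foat] add [zes,uglyl] -> 6 lines: aqc zes uglyl fxaxv euudj dbsyh
Hunk 4: at line 1 remove [zes] add [hbn,fnbus,apeij] -> 8 lines: aqc hbn fnbus apeij uglyl fxaxv euudj dbsyh
Hunk 5: at line 2 remove [apeij,uglyl] add [toz,omws] -> 8 lines: aqc hbn fnbus toz omws fxaxv euudj dbsyh

Answer: aqc
hbn
fnbus
toz
omws
fxaxv
euudj
dbsyh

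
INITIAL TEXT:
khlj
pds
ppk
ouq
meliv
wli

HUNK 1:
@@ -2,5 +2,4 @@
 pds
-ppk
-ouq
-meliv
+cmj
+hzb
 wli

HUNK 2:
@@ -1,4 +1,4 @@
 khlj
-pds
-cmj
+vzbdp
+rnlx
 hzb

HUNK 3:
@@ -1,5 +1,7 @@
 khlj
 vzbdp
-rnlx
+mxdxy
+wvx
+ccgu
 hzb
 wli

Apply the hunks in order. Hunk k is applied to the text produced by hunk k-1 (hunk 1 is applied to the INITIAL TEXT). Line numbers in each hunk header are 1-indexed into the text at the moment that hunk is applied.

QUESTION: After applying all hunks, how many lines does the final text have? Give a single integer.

Answer: 7

Derivation:
Hunk 1: at line 2 remove [ppk,ouq,meliv] add [cmj,hzb] -> 5 lines: khlj pds cmj hzb wli
Hunk 2: at line 1 remove [pds,cmj] add [vzbdp,rnlx] -> 5 lines: khlj vzbdp rnlx hzb wli
Hunk 3: at line 1 remove [rnlx] add [mxdxy,wvx,ccgu] -> 7 lines: khlj vzbdp mxdxy wvx ccgu hzb wli
Final line count: 7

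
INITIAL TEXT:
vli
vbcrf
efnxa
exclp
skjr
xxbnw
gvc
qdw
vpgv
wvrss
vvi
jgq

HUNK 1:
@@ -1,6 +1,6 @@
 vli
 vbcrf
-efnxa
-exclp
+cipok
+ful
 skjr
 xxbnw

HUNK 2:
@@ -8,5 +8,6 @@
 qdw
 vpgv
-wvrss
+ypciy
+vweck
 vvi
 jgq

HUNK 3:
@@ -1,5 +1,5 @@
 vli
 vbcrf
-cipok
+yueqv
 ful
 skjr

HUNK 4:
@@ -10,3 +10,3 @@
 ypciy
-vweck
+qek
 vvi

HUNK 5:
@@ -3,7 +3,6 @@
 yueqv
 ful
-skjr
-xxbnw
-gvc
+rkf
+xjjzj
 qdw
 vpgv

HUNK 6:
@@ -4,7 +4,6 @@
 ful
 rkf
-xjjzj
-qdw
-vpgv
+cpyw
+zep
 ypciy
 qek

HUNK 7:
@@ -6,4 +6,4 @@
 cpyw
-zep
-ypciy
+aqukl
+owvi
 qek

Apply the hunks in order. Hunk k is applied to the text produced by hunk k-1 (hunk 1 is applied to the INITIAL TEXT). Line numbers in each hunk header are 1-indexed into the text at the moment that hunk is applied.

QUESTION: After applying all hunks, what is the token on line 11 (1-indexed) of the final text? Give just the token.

Answer: jgq

Derivation:
Hunk 1: at line 1 remove [efnxa,exclp] add [cipok,ful] -> 12 lines: vli vbcrf cipok ful skjr xxbnw gvc qdw vpgv wvrss vvi jgq
Hunk 2: at line 8 remove [wvrss] add [ypciy,vweck] -> 13 lines: vli vbcrf cipok ful skjr xxbnw gvc qdw vpgv ypciy vweck vvi jgq
Hunk 3: at line 1 remove [cipok] add [yueqv] -> 13 lines: vli vbcrf yueqv ful skjr xxbnw gvc qdw vpgv ypciy vweck vvi jgq
Hunk 4: at line 10 remove [vweck] add [qek] -> 13 lines: vli vbcrf yueqv ful skjr xxbnw gvc qdw vpgv ypciy qek vvi jgq
Hunk 5: at line 3 remove [skjr,xxbnw,gvc] add [rkf,xjjzj] -> 12 lines: vli vbcrf yueqv ful rkf xjjzj qdw vpgv ypciy qek vvi jgq
Hunk 6: at line 4 remove [xjjzj,qdw,vpgv] add [cpyw,zep] -> 11 lines: vli vbcrf yueqv ful rkf cpyw zep ypciy qek vvi jgq
Hunk 7: at line 6 remove [zep,ypciy] add [aqukl,owvi] -> 11 lines: vli vbcrf yueqv ful rkf cpyw aqukl owvi qek vvi jgq
Final line 11: jgq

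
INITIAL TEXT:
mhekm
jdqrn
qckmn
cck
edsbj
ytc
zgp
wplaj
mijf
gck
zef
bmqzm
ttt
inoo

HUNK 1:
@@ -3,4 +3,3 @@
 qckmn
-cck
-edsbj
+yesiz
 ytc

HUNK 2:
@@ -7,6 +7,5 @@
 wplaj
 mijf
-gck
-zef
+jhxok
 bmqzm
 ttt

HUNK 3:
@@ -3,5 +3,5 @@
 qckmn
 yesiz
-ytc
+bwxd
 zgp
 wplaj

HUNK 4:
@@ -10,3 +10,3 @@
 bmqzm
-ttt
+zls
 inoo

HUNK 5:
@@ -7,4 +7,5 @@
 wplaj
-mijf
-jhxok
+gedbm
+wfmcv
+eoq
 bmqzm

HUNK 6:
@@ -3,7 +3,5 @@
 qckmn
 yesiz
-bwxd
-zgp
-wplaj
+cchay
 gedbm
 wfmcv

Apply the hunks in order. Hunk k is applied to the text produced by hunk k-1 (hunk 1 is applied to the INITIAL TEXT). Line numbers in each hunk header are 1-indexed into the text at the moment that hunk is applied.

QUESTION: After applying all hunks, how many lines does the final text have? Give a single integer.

Answer: 11

Derivation:
Hunk 1: at line 3 remove [cck,edsbj] add [yesiz] -> 13 lines: mhekm jdqrn qckmn yesiz ytc zgp wplaj mijf gck zef bmqzm ttt inoo
Hunk 2: at line 7 remove [gck,zef] add [jhxok] -> 12 lines: mhekm jdqrn qckmn yesiz ytc zgp wplaj mijf jhxok bmqzm ttt inoo
Hunk 3: at line 3 remove [ytc] add [bwxd] -> 12 lines: mhekm jdqrn qckmn yesiz bwxd zgp wplaj mijf jhxok bmqzm ttt inoo
Hunk 4: at line 10 remove [ttt] add [zls] -> 12 lines: mhekm jdqrn qckmn yesiz bwxd zgp wplaj mijf jhxok bmqzm zls inoo
Hunk 5: at line 7 remove [mijf,jhxok] add [gedbm,wfmcv,eoq] -> 13 lines: mhekm jdqrn qckmn yesiz bwxd zgp wplaj gedbm wfmcv eoq bmqzm zls inoo
Hunk 6: at line 3 remove [bwxd,zgp,wplaj] add [cchay] -> 11 lines: mhekm jdqrn qckmn yesiz cchay gedbm wfmcv eoq bmqzm zls inoo
Final line count: 11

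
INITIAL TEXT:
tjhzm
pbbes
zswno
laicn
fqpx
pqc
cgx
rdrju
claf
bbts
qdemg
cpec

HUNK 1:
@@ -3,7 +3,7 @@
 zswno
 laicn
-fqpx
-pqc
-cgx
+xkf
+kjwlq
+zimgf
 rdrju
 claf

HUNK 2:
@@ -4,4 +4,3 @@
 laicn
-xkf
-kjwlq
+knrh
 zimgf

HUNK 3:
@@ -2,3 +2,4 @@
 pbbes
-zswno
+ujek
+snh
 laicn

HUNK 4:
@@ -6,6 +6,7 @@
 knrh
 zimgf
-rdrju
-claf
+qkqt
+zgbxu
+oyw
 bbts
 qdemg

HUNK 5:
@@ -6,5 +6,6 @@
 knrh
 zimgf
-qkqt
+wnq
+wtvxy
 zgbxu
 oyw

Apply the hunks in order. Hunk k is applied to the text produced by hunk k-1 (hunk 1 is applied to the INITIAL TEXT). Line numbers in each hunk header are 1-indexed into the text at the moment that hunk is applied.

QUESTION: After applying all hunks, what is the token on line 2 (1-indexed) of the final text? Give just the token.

Hunk 1: at line 3 remove [fqpx,pqc,cgx] add [xkf,kjwlq,zimgf] -> 12 lines: tjhzm pbbes zswno laicn xkf kjwlq zimgf rdrju claf bbts qdemg cpec
Hunk 2: at line 4 remove [xkf,kjwlq] add [knrh] -> 11 lines: tjhzm pbbes zswno laicn knrh zimgf rdrju claf bbts qdemg cpec
Hunk 3: at line 2 remove [zswno] add [ujek,snh] -> 12 lines: tjhzm pbbes ujek snh laicn knrh zimgf rdrju claf bbts qdemg cpec
Hunk 4: at line 6 remove [rdrju,claf] add [qkqt,zgbxu,oyw] -> 13 lines: tjhzm pbbes ujek snh laicn knrh zimgf qkqt zgbxu oyw bbts qdemg cpec
Hunk 5: at line 6 remove [qkqt] add [wnq,wtvxy] -> 14 lines: tjhzm pbbes ujek snh laicn knrh zimgf wnq wtvxy zgbxu oyw bbts qdemg cpec
Final line 2: pbbes

Answer: pbbes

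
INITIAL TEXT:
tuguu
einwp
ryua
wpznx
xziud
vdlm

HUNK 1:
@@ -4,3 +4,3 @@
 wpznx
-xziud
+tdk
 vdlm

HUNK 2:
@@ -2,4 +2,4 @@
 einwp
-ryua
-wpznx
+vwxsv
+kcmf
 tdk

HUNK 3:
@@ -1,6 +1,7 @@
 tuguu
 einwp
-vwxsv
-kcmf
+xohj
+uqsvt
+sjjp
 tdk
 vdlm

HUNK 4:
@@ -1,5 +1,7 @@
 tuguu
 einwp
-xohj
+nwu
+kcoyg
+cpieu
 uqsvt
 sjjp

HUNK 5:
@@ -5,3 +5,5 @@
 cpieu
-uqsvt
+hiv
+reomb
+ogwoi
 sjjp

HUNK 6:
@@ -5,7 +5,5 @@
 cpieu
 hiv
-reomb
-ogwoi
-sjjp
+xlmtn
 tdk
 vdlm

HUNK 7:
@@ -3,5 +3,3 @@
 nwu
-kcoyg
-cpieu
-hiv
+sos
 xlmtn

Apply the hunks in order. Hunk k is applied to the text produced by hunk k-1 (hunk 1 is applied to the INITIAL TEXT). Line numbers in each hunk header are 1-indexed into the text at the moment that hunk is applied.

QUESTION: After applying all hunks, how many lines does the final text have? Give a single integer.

Hunk 1: at line 4 remove [xziud] add [tdk] -> 6 lines: tuguu einwp ryua wpznx tdk vdlm
Hunk 2: at line 2 remove [ryua,wpznx] add [vwxsv,kcmf] -> 6 lines: tuguu einwp vwxsv kcmf tdk vdlm
Hunk 3: at line 1 remove [vwxsv,kcmf] add [xohj,uqsvt,sjjp] -> 7 lines: tuguu einwp xohj uqsvt sjjp tdk vdlm
Hunk 4: at line 1 remove [xohj] add [nwu,kcoyg,cpieu] -> 9 lines: tuguu einwp nwu kcoyg cpieu uqsvt sjjp tdk vdlm
Hunk 5: at line 5 remove [uqsvt] add [hiv,reomb,ogwoi] -> 11 lines: tuguu einwp nwu kcoyg cpieu hiv reomb ogwoi sjjp tdk vdlm
Hunk 6: at line 5 remove [reomb,ogwoi,sjjp] add [xlmtn] -> 9 lines: tuguu einwp nwu kcoyg cpieu hiv xlmtn tdk vdlm
Hunk 7: at line 3 remove [kcoyg,cpieu,hiv] add [sos] -> 7 lines: tuguu einwp nwu sos xlmtn tdk vdlm
Final line count: 7

Answer: 7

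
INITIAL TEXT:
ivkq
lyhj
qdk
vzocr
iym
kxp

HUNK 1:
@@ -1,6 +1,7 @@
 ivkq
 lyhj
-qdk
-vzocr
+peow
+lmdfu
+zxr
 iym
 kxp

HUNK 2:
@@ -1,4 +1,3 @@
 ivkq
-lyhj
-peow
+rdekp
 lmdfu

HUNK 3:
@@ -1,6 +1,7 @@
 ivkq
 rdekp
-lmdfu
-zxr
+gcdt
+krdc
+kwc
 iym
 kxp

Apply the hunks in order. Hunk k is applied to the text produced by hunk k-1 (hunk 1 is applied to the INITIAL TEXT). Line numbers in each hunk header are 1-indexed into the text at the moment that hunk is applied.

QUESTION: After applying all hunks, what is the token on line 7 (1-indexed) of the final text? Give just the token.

Hunk 1: at line 1 remove [qdk,vzocr] add [peow,lmdfu,zxr] -> 7 lines: ivkq lyhj peow lmdfu zxr iym kxp
Hunk 2: at line 1 remove [lyhj,peow] add [rdekp] -> 6 lines: ivkq rdekp lmdfu zxr iym kxp
Hunk 3: at line 1 remove [lmdfu,zxr] add [gcdt,krdc,kwc] -> 7 lines: ivkq rdekp gcdt krdc kwc iym kxp
Final line 7: kxp

Answer: kxp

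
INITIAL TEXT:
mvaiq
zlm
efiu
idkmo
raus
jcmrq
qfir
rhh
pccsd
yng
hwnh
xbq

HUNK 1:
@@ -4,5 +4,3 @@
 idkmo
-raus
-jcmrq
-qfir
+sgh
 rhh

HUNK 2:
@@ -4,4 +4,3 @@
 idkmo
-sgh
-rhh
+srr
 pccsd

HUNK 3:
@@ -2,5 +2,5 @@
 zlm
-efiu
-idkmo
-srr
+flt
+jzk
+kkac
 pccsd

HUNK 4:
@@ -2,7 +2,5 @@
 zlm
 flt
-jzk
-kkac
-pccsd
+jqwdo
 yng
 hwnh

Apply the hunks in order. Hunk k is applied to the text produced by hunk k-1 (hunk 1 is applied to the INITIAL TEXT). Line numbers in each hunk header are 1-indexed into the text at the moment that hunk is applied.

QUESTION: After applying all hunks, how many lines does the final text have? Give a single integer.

Hunk 1: at line 4 remove [raus,jcmrq,qfir] add [sgh] -> 10 lines: mvaiq zlm efiu idkmo sgh rhh pccsd yng hwnh xbq
Hunk 2: at line 4 remove [sgh,rhh] add [srr] -> 9 lines: mvaiq zlm efiu idkmo srr pccsd yng hwnh xbq
Hunk 3: at line 2 remove [efiu,idkmo,srr] add [flt,jzk,kkac] -> 9 lines: mvaiq zlm flt jzk kkac pccsd yng hwnh xbq
Hunk 4: at line 2 remove [jzk,kkac,pccsd] add [jqwdo] -> 7 lines: mvaiq zlm flt jqwdo yng hwnh xbq
Final line count: 7

Answer: 7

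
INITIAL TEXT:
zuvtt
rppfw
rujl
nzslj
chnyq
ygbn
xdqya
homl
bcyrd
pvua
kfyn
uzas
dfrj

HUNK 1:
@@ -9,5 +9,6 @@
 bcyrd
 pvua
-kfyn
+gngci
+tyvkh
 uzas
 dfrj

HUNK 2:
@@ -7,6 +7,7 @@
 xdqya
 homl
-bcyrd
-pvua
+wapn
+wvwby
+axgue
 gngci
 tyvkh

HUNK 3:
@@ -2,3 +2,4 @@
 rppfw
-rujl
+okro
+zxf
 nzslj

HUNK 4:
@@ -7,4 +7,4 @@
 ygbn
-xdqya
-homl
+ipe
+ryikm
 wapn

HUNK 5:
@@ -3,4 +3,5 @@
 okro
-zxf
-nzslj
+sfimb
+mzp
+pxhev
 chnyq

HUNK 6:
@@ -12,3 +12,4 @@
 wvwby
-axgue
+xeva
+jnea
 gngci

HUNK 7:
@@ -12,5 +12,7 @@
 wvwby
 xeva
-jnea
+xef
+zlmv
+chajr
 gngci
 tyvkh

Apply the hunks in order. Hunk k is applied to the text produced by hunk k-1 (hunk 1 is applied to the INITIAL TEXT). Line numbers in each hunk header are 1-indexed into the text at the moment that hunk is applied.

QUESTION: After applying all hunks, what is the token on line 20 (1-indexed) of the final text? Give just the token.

Answer: dfrj

Derivation:
Hunk 1: at line 9 remove [kfyn] add [gngci,tyvkh] -> 14 lines: zuvtt rppfw rujl nzslj chnyq ygbn xdqya homl bcyrd pvua gngci tyvkh uzas dfrj
Hunk 2: at line 7 remove [bcyrd,pvua] add [wapn,wvwby,axgue] -> 15 lines: zuvtt rppfw rujl nzslj chnyq ygbn xdqya homl wapn wvwby axgue gngci tyvkh uzas dfrj
Hunk 3: at line 2 remove [rujl] add [okro,zxf] -> 16 lines: zuvtt rppfw okro zxf nzslj chnyq ygbn xdqya homl wapn wvwby axgue gngci tyvkh uzas dfrj
Hunk 4: at line 7 remove [xdqya,homl] add [ipe,ryikm] -> 16 lines: zuvtt rppfw okro zxf nzslj chnyq ygbn ipe ryikm wapn wvwby axgue gngci tyvkh uzas dfrj
Hunk 5: at line 3 remove [zxf,nzslj] add [sfimb,mzp,pxhev] -> 17 lines: zuvtt rppfw okro sfimb mzp pxhev chnyq ygbn ipe ryikm wapn wvwby axgue gngci tyvkh uzas dfrj
Hunk 6: at line 12 remove [axgue] add [xeva,jnea] -> 18 lines: zuvtt rppfw okro sfimb mzp pxhev chnyq ygbn ipe ryikm wapn wvwby xeva jnea gngci tyvkh uzas dfrj
Hunk 7: at line 12 remove [jnea] add [xef,zlmv,chajr] -> 20 lines: zuvtt rppfw okro sfimb mzp pxhev chnyq ygbn ipe ryikm wapn wvwby xeva xef zlmv chajr gngci tyvkh uzas dfrj
Final line 20: dfrj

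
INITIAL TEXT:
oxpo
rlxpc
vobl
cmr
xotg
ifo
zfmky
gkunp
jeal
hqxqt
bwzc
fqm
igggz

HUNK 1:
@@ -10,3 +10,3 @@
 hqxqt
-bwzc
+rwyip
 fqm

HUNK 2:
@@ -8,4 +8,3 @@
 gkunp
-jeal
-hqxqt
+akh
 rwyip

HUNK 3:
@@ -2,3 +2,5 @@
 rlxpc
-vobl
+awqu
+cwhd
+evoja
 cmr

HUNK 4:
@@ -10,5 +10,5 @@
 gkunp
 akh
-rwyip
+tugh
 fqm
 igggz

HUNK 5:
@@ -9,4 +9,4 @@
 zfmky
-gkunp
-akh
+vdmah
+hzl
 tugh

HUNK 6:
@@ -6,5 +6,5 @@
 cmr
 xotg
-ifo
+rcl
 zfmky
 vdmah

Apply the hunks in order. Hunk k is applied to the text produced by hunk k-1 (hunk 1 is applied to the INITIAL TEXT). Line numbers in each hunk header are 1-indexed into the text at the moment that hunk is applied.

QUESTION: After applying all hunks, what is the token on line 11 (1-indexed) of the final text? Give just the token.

Hunk 1: at line 10 remove [bwzc] add [rwyip] -> 13 lines: oxpo rlxpc vobl cmr xotg ifo zfmky gkunp jeal hqxqt rwyip fqm igggz
Hunk 2: at line 8 remove [jeal,hqxqt] add [akh] -> 12 lines: oxpo rlxpc vobl cmr xotg ifo zfmky gkunp akh rwyip fqm igggz
Hunk 3: at line 2 remove [vobl] add [awqu,cwhd,evoja] -> 14 lines: oxpo rlxpc awqu cwhd evoja cmr xotg ifo zfmky gkunp akh rwyip fqm igggz
Hunk 4: at line 10 remove [rwyip] add [tugh] -> 14 lines: oxpo rlxpc awqu cwhd evoja cmr xotg ifo zfmky gkunp akh tugh fqm igggz
Hunk 5: at line 9 remove [gkunp,akh] add [vdmah,hzl] -> 14 lines: oxpo rlxpc awqu cwhd evoja cmr xotg ifo zfmky vdmah hzl tugh fqm igggz
Hunk 6: at line 6 remove [ifo] add [rcl] -> 14 lines: oxpo rlxpc awqu cwhd evoja cmr xotg rcl zfmky vdmah hzl tugh fqm igggz
Final line 11: hzl

Answer: hzl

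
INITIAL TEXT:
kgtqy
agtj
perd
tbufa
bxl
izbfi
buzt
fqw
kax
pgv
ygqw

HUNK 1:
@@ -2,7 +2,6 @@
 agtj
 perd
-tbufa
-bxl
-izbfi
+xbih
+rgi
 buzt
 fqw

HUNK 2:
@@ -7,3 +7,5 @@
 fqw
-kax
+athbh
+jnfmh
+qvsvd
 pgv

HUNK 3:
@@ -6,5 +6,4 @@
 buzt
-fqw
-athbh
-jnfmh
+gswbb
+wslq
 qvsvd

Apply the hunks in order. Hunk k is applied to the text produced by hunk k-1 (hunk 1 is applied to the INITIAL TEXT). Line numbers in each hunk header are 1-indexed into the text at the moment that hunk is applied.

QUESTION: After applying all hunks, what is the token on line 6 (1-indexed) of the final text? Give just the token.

Answer: buzt

Derivation:
Hunk 1: at line 2 remove [tbufa,bxl,izbfi] add [xbih,rgi] -> 10 lines: kgtqy agtj perd xbih rgi buzt fqw kax pgv ygqw
Hunk 2: at line 7 remove [kax] add [athbh,jnfmh,qvsvd] -> 12 lines: kgtqy agtj perd xbih rgi buzt fqw athbh jnfmh qvsvd pgv ygqw
Hunk 3: at line 6 remove [fqw,athbh,jnfmh] add [gswbb,wslq] -> 11 lines: kgtqy agtj perd xbih rgi buzt gswbb wslq qvsvd pgv ygqw
Final line 6: buzt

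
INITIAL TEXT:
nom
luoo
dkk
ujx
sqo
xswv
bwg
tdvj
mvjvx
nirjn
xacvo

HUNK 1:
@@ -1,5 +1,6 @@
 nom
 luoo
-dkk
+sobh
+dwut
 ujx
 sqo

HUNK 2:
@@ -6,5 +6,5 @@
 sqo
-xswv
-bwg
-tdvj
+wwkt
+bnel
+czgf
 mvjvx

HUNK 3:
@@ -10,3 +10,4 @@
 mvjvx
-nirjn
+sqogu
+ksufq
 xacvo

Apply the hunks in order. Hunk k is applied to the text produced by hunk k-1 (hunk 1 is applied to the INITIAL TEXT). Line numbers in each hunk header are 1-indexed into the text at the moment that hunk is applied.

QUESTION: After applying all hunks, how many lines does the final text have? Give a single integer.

Answer: 13

Derivation:
Hunk 1: at line 1 remove [dkk] add [sobh,dwut] -> 12 lines: nom luoo sobh dwut ujx sqo xswv bwg tdvj mvjvx nirjn xacvo
Hunk 2: at line 6 remove [xswv,bwg,tdvj] add [wwkt,bnel,czgf] -> 12 lines: nom luoo sobh dwut ujx sqo wwkt bnel czgf mvjvx nirjn xacvo
Hunk 3: at line 10 remove [nirjn] add [sqogu,ksufq] -> 13 lines: nom luoo sobh dwut ujx sqo wwkt bnel czgf mvjvx sqogu ksufq xacvo
Final line count: 13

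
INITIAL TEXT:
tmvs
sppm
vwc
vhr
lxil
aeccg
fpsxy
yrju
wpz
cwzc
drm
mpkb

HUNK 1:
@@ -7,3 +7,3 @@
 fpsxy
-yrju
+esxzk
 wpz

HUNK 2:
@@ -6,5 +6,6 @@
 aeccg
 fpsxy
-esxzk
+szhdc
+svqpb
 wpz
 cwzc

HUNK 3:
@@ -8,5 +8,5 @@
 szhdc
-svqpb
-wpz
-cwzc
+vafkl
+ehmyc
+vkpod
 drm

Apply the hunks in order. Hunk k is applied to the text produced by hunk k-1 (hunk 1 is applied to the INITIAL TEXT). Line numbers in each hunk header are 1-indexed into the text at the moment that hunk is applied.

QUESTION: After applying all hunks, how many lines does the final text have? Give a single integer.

Hunk 1: at line 7 remove [yrju] add [esxzk] -> 12 lines: tmvs sppm vwc vhr lxil aeccg fpsxy esxzk wpz cwzc drm mpkb
Hunk 2: at line 6 remove [esxzk] add [szhdc,svqpb] -> 13 lines: tmvs sppm vwc vhr lxil aeccg fpsxy szhdc svqpb wpz cwzc drm mpkb
Hunk 3: at line 8 remove [svqpb,wpz,cwzc] add [vafkl,ehmyc,vkpod] -> 13 lines: tmvs sppm vwc vhr lxil aeccg fpsxy szhdc vafkl ehmyc vkpod drm mpkb
Final line count: 13

Answer: 13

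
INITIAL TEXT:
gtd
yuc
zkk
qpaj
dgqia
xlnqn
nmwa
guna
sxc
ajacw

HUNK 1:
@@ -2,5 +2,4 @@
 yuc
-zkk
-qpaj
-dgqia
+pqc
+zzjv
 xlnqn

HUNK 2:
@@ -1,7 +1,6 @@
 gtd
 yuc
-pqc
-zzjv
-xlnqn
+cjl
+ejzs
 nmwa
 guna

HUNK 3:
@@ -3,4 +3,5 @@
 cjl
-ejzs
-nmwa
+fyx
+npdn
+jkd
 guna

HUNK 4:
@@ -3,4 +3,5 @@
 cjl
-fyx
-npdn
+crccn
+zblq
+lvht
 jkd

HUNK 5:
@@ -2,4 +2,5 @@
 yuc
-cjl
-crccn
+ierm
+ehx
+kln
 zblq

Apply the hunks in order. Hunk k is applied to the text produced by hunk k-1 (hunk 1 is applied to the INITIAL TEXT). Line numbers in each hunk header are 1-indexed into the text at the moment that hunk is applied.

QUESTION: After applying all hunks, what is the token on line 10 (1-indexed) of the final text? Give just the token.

Answer: sxc

Derivation:
Hunk 1: at line 2 remove [zkk,qpaj,dgqia] add [pqc,zzjv] -> 9 lines: gtd yuc pqc zzjv xlnqn nmwa guna sxc ajacw
Hunk 2: at line 1 remove [pqc,zzjv,xlnqn] add [cjl,ejzs] -> 8 lines: gtd yuc cjl ejzs nmwa guna sxc ajacw
Hunk 3: at line 3 remove [ejzs,nmwa] add [fyx,npdn,jkd] -> 9 lines: gtd yuc cjl fyx npdn jkd guna sxc ajacw
Hunk 4: at line 3 remove [fyx,npdn] add [crccn,zblq,lvht] -> 10 lines: gtd yuc cjl crccn zblq lvht jkd guna sxc ajacw
Hunk 5: at line 2 remove [cjl,crccn] add [ierm,ehx,kln] -> 11 lines: gtd yuc ierm ehx kln zblq lvht jkd guna sxc ajacw
Final line 10: sxc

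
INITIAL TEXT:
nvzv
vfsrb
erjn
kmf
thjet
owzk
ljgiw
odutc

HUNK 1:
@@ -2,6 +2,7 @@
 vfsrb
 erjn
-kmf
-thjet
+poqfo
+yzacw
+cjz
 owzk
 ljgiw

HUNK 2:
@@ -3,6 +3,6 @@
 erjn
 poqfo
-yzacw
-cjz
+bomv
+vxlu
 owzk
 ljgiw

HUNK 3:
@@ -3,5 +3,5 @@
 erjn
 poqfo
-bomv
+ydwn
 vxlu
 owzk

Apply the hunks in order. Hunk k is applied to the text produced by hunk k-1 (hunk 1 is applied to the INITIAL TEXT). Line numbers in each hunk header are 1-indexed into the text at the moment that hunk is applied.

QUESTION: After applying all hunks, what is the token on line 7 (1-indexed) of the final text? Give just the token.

Answer: owzk

Derivation:
Hunk 1: at line 2 remove [kmf,thjet] add [poqfo,yzacw,cjz] -> 9 lines: nvzv vfsrb erjn poqfo yzacw cjz owzk ljgiw odutc
Hunk 2: at line 3 remove [yzacw,cjz] add [bomv,vxlu] -> 9 lines: nvzv vfsrb erjn poqfo bomv vxlu owzk ljgiw odutc
Hunk 3: at line 3 remove [bomv] add [ydwn] -> 9 lines: nvzv vfsrb erjn poqfo ydwn vxlu owzk ljgiw odutc
Final line 7: owzk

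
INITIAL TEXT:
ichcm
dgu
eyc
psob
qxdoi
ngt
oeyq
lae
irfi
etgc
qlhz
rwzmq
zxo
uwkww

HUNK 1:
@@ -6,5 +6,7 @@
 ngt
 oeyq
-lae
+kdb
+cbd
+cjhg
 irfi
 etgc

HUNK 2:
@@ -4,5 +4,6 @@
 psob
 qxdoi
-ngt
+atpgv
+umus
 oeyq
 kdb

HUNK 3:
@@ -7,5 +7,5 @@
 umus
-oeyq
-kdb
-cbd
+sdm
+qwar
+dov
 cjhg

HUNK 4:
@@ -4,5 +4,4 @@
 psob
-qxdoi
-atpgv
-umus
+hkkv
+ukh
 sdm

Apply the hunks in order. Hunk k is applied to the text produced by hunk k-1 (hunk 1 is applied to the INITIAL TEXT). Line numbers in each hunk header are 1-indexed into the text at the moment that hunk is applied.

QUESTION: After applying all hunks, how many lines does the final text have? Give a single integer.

Hunk 1: at line 6 remove [lae] add [kdb,cbd,cjhg] -> 16 lines: ichcm dgu eyc psob qxdoi ngt oeyq kdb cbd cjhg irfi etgc qlhz rwzmq zxo uwkww
Hunk 2: at line 4 remove [ngt] add [atpgv,umus] -> 17 lines: ichcm dgu eyc psob qxdoi atpgv umus oeyq kdb cbd cjhg irfi etgc qlhz rwzmq zxo uwkww
Hunk 3: at line 7 remove [oeyq,kdb,cbd] add [sdm,qwar,dov] -> 17 lines: ichcm dgu eyc psob qxdoi atpgv umus sdm qwar dov cjhg irfi etgc qlhz rwzmq zxo uwkww
Hunk 4: at line 4 remove [qxdoi,atpgv,umus] add [hkkv,ukh] -> 16 lines: ichcm dgu eyc psob hkkv ukh sdm qwar dov cjhg irfi etgc qlhz rwzmq zxo uwkww
Final line count: 16

Answer: 16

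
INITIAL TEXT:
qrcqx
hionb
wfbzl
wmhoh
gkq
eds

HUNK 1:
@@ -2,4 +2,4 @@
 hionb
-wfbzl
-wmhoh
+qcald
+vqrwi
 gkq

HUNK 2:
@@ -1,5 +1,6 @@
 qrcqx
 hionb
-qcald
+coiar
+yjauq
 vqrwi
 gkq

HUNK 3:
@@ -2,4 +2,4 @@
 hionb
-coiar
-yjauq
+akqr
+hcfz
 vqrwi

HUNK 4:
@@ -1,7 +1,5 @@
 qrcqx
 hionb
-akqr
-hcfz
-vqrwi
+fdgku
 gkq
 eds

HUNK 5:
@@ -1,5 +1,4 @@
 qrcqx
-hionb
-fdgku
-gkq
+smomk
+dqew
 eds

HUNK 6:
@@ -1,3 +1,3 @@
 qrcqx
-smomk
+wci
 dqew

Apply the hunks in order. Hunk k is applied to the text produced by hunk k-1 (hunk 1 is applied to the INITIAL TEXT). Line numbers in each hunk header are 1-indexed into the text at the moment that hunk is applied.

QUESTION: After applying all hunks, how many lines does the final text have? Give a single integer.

Answer: 4

Derivation:
Hunk 1: at line 2 remove [wfbzl,wmhoh] add [qcald,vqrwi] -> 6 lines: qrcqx hionb qcald vqrwi gkq eds
Hunk 2: at line 1 remove [qcald] add [coiar,yjauq] -> 7 lines: qrcqx hionb coiar yjauq vqrwi gkq eds
Hunk 3: at line 2 remove [coiar,yjauq] add [akqr,hcfz] -> 7 lines: qrcqx hionb akqr hcfz vqrwi gkq eds
Hunk 4: at line 1 remove [akqr,hcfz,vqrwi] add [fdgku] -> 5 lines: qrcqx hionb fdgku gkq eds
Hunk 5: at line 1 remove [hionb,fdgku,gkq] add [smomk,dqew] -> 4 lines: qrcqx smomk dqew eds
Hunk 6: at line 1 remove [smomk] add [wci] -> 4 lines: qrcqx wci dqew eds
Final line count: 4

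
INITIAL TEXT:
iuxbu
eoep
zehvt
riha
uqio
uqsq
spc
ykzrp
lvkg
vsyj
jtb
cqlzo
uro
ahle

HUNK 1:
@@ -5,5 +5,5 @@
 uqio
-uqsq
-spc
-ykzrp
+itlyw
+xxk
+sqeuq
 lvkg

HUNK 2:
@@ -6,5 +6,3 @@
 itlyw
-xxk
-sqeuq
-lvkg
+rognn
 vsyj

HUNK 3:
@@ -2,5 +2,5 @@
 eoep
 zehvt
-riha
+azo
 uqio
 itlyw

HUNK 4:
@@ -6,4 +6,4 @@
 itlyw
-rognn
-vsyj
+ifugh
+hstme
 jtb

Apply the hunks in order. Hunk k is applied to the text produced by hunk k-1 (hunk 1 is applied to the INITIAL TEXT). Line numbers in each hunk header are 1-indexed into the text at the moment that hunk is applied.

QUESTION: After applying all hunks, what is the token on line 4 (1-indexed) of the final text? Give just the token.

Hunk 1: at line 5 remove [uqsq,spc,ykzrp] add [itlyw,xxk,sqeuq] -> 14 lines: iuxbu eoep zehvt riha uqio itlyw xxk sqeuq lvkg vsyj jtb cqlzo uro ahle
Hunk 2: at line 6 remove [xxk,sqeuq,lvkg] add [rognn] -> 12 lines: iuxbu eoep zehvt riha uqio itlyw rognn vsyj jtb cqlzo uro ahle
Hunk 3: at line 2 remove [riha] add [azo] -> 12 lines: iuxbu eoep zehvt azo uqio itlyw rognn vsyj jtb cqlzo uro ahle
Hunk 4: at line 6 remove [rognn,vsyj] add [ifugh,hstme] -> 12 lines: iuxbu eoep zehvt azo uqio itlyw ifugh hstme jtb cqlzo uro ahle
Final line 4: azo

Answer: azo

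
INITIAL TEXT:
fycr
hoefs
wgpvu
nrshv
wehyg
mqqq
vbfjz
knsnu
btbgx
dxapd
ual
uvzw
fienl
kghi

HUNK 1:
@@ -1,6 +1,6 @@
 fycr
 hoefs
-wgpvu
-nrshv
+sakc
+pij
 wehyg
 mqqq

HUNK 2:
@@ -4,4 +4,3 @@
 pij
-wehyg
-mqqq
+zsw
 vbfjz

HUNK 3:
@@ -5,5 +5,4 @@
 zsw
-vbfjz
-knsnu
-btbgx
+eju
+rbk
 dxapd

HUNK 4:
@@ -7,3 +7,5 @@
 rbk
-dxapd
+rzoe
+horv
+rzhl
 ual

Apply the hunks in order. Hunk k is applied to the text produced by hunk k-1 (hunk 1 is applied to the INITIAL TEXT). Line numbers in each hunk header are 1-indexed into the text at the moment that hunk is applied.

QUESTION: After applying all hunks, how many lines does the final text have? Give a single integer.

Hunk 1: at line 1 remove [wgpvu,nrshv] add [sakc,pij] -> 14 lines: fycr hoefs sakc pij wehyg mqqq vbfjz knsnu btbgx dxapd ual uvzw fienl kghi
Hunk 2: at line 4 remove [wehyg,mqqq] add [zsw] -> 13 lines: fycr hoefs sakc pij zsw vbfjz knsnu btbgx dxapd ual uvzw fienl kghi
Hunk 3: at line 5 remove [vbfjz,knsnu,btbgx] add [eju,rbk] -> 12 lines: fycr hoefs sakc pij zsw eju rbk dxapd ual uvzw fienl kghi
Hunk 4: at line 7 remove [dxapd] add [rzoe,horv,rzhl] -> 14 lines: fycr hoefs sakc pij zsw eju rbk rzoe horv rzhl ual uvzw fienl kghi
Final line count: 14

Answer: 14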